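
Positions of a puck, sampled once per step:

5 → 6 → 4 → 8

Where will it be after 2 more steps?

16

The jumps are +1, -2, +4 — a geometric progression with ratio -2.
step 4: 8 − 8 → 0
step 5: 0 + 16 → 16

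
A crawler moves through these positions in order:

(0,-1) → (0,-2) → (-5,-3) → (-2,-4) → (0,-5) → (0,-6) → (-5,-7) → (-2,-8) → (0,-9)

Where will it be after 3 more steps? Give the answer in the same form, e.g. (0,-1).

First: cycles through 0, 0, -5, -2 every 4 steps. Step 11 lands at position 3 of the cycle → -2.
Second: linear, -1 per step → -12 at step 11.

(-2,-12)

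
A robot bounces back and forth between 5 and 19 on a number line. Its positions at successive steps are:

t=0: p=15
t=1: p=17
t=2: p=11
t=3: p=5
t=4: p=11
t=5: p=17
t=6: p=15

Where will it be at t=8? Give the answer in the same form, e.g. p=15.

p=7

The value travels 6 per step and bounces off the walls at 5 and 19.
  step 7: 15 → 9
  step 8: 9 → 7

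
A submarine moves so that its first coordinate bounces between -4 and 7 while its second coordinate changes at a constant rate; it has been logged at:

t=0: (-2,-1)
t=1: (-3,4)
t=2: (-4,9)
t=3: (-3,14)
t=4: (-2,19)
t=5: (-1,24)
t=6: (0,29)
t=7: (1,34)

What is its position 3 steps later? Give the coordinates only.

(4,49)

The first coordinate travels 1 per step and bounces off the walls at -4 and 7.
  step 8: 1 → 2
  step 9: 2 → 3
  step 10: 3 → 4
The second coordinate changes by +5 each step: at step 10 it is 49.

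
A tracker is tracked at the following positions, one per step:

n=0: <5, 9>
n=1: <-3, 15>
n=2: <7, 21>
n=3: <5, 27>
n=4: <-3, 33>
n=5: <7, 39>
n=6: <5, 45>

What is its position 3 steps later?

<5, 63>

First: cycles through 5, -3, 7 every 3 steps. Step 9 lands at position 0 of the cycle → 5.
Second: linear, +6 per step → 63 at step 9.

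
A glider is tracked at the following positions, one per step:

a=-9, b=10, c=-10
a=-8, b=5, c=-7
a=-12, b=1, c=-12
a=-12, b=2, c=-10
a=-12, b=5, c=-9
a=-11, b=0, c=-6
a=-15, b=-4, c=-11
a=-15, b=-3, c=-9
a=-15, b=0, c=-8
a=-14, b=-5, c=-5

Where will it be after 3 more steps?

a=-18, b=-5, c=-7

Differencing gives (+1, -5, +3), (-4, -4, -5), (+0, +1, +2), (+0, +3, +1), (+1, -5, +3), (-4, -4, -5), (+0, +1, +2), (+0, +3, +1), (+1, -5, +3). This is the pattern (+1, -5, +3), (-4, -4, -5), (+0, +1, +2), (+0, +3, +1) repeated.
step 10: apply (-4, -4, -5) → a=-18, b=-9, c=-10
step 11: apply (+0, +1, +2) → a=-18, b=-8, c=-8
step 12: apply (+0, +3, +1) → a=-18, b=-5, c=-7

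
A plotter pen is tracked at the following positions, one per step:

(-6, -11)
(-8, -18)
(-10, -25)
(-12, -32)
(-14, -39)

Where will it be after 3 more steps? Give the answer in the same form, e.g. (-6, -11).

(-20, -60)

Constant displacement of (-2, -7) per step.
step 5: (-14, -39) + (-2, -7) → (-16, -46)
step 6: (-16, -46) + (-2, -7) → (-18, -53)
step 7: (-18, -53) + (-2, -7) → (-20, -60)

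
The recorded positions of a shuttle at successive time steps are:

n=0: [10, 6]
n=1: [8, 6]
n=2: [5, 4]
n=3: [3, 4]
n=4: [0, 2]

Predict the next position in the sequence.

[-2, 2]

Differencing gives [-2, +0], [-3, -2], [-2, +0], [-3, -2]. This is the pattern [-2, +0], [-3, -2] repeated.
step 5: apply [-2, +0] → [-2, 2]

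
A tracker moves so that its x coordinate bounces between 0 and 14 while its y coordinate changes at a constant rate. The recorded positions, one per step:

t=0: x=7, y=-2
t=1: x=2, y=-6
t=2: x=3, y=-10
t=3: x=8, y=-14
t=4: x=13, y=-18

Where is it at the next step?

The x coordinate travels 5 per step and bounces off the walls at 0 and 14.
  step 5: 13 → 10
The y coordinate changes by -4 each step: at step 5 it is -22.

x=10, y=-22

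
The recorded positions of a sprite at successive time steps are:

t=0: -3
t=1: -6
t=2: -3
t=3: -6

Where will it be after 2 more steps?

-6

The jumps are -3, +3, -3 — a geometric progression with ratio -1.
step 4: -6 + 3 → -3
step 5: -3 − 3 → -6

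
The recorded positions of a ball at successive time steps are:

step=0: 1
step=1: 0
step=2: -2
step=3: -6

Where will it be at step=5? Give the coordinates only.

-30

The jumps are -1, -2, -4 — a geometric progression with ratio 2.
step 4: -6 − 8 → -14
step 5: -14 − 16 → -30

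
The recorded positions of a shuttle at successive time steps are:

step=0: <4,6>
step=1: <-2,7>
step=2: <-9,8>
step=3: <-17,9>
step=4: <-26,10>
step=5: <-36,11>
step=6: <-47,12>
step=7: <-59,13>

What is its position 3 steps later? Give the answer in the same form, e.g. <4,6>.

Taking differences between consecutive positions: <-6,+1>, <-7,+1>, <-8,+1>, <-9,+1>, <-10,+1>, <-11,+1>, <-12,+1>. These grow by <-1,+0> each step.
step 8: <-59,13> + <-13,+1> → <-72,14>
step 9: <-72,14> + <-14,+1> → <-86,15>
step 10: <-86,15> + <-15,+1> → <-101,16>

<-101,16>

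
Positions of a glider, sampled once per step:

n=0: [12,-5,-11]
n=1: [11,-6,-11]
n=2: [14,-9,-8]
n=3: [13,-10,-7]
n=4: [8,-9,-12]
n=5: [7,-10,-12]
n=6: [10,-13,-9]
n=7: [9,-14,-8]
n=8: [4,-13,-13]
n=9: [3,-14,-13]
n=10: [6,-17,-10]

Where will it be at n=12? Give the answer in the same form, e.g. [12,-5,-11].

[0,-17,-14]

The moves between consecutive positions are [-1,-1,+0], [+3,-3,+3], [-1,-1,+1], [-5,+1,-5], [-1,-1,+0], [+3,-3,+3], [-1,-1,+1], [-5,+1,-5], [-1,-1,+0], [+3,-3,+3]; they repeat the 4-cycle [[-1,-1,+0], [+3,-3,+3], [-1,-1,+1], [-5,+1,-5]].
step 11: apply [-1,-1,+1] → [5,-18,-9]
step 12: apply [-5,+1,-5] → [0,-17,-14]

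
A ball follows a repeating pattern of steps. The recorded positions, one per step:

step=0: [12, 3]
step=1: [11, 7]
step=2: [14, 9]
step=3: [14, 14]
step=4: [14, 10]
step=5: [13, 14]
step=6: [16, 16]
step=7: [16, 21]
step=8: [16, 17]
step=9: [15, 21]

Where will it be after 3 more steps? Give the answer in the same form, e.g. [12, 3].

[18, 24]

The moves between consecutive positions are [-1, +4], [+3, +2], [+0, +5], [+0, -4], [-1, +4], [+3, +2], [+0, +5], [+0, -4], [-1, +4]; they repeat the 4-cycle [[-1, +4], [+3, +2], [+0, +5], [+0, -4]].
step 10: apply [+3, +2] → [18, 23]
step 11: apply [+0, +5] → [18, 28]
step 12: apply [+0, -4] → [18, 24]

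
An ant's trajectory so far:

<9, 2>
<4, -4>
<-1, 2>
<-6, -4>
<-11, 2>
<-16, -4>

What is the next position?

<-21, 2>

The first coordinate changes by -5 each step, so at step 6 it is 9 + 6·(-5) = -21.
The second coordinate repeats the cycle [2, -4] with period 2; step 6 mod 2 = 0, giving 2.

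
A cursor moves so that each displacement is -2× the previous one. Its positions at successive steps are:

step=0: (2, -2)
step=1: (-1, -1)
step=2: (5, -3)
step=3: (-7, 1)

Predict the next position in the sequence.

(17, -7)

The jumps are (-3, +1), (+6, -2), (-12, +4) — a geometric progression with ratio -2.
step 4: (-7, 1) + (+24, -8) → (17, -7)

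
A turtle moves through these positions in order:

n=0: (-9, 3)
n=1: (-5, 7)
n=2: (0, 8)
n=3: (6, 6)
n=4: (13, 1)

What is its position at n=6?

(30, -18)

Successive displacements: (+4, +4), (+5, +1), (+6, -2), (+7, -5) — each changes by (+1, -3).
step 5: (13, 1) + (+8, -8) → (21, -7)
step 6: (21, -7) + (+9, -11) → (30, -18)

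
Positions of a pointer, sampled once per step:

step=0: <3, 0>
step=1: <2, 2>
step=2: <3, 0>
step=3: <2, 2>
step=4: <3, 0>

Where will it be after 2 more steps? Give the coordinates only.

<3, 0>

Step-to-step displacements: <-1, +2>, <+1, -2>, <-1, +2>, <+1, -2>; each is -1× the previous.
step 5: <3, 0> + <-1, +2> → <2, 2>
step 6: <2, 2> + <+1, -2> → <3, 0>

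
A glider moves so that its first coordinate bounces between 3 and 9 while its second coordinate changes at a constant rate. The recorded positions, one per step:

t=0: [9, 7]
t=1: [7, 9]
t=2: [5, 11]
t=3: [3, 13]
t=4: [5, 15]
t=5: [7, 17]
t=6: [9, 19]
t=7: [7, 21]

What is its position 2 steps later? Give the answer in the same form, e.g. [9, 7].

The first coordinate reflects between 3 and 9, moving 2 per step.
  step 8: 7 → 5
  step 9: 5 → 3
The second coordinate changes by +2 each step: at step 9 it is 25.

[3, 25]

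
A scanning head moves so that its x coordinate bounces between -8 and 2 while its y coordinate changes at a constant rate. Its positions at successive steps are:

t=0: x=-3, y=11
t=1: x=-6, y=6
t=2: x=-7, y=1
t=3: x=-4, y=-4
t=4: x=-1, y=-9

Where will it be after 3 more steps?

The x coordinate travels 3 per step and bounces off the walls at -8 and 2.
  step 5: -1 → 2
  step 6: 2 → -1
  step 7: -1 → -4
The y coordinate changes by -5 each step: at step 7 it is -24.

x=-4, y=-24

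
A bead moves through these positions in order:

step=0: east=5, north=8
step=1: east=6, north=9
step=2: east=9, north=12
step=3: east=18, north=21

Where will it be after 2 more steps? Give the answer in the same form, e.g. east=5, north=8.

east=126, north=129

Consecutive displacements (+1, +1), (+3, +3), (+9, +9) scale by a factor of 3 each step.
step 4: east=18, north=21 + (+27, +27) → east=45, north=48
step 5: east=45, north=48 + (+81, +81) → east=126, north=129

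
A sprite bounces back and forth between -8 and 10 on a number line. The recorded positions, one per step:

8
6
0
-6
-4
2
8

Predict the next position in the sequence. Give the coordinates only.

6

The value reflects between -8 and 10, moving 6 per step.
  step 7: 8 → 6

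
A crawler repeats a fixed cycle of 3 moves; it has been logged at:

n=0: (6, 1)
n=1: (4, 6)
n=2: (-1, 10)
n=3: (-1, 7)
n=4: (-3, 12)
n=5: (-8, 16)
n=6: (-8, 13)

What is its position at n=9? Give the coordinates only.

(-15, 19)

Differencing gives (-2, +5), (-5, +4), (+0, -3), (-2, +5), (-5, +4), (+0, -3). This is the pattern (-2, +5), (-5, +4), (+0, -3) repeated.
step 7: apply (-2, +5) → (-10, 18)
step 8: apply (-5, +4) → (-15, 22)
step 9: apply (+0, -3) → (-15, 19)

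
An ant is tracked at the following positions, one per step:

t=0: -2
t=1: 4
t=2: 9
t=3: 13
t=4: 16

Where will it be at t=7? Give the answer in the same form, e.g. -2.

Successive displacements: +6, +5, +4, +3 — each changes by -1.
step 5: 16 + 2 → 18
step 6: 18 + 1 → 19
step 7: 19 + 0 → 19

19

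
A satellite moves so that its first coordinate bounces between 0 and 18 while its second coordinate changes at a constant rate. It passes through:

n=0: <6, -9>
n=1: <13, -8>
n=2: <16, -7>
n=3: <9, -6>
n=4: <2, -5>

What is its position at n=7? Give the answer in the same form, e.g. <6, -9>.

<17, -2>

The first coordinate reflects between 0 and 18, moving 7 per step.
  step 5: 2 → 5
  step 6: 5 → 12
  step 7: 12 → 17
The second coordinate changes by +1 each step: at step 7 it is -2.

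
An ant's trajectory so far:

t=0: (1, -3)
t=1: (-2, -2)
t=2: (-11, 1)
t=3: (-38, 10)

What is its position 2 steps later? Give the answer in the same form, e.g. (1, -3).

(-362, 118)

Consecutive displacements (-3, +1), (-9, +3), (-27, +9) scale by a factor of 3 each step.
step 4: (-38, 10) + (-81, +27) → (-119, 37)
step 5: (-119, 37) + (-243, +81) → (-362, 118)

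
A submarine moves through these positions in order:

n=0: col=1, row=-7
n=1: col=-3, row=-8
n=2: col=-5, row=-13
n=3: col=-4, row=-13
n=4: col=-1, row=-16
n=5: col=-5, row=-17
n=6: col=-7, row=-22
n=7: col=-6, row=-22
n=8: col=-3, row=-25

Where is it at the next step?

col=-7, row=-26

Differencing gives (-4, -1), (-2, -5), (+1, +0), (+3, -3), (-4, -1), (-2, -5), (+1, +0), (+3, -3). This is the pattern (-4, -1), (-2, -5), (+1, +0), (+3, -3) repeated.
step 9: apply (-4, -1) → col=-7, row=-26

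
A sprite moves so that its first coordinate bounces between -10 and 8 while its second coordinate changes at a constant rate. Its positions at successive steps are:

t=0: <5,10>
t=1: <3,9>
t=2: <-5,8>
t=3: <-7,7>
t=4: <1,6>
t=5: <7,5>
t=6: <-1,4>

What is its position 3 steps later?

The first coordinate travels 8 per step and bounces off the walls at -10 and 8.
  step 7: -1 → -9
  step 8: -9 → -3
  step 9: -3 → 5
The second coordinate changes by -1 each step: at step 9 it is 1.

<5,1>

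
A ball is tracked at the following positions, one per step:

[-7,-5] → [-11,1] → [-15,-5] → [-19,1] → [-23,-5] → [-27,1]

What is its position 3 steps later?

The first coordinate changes by -4 each step, so at step 8 it is -7 + 8·(-4) = -39.
The second coordinate repeats the cycle [-5, 1] with period 2; step 8 mod 2 = 0, giving -5.

[-39,-5]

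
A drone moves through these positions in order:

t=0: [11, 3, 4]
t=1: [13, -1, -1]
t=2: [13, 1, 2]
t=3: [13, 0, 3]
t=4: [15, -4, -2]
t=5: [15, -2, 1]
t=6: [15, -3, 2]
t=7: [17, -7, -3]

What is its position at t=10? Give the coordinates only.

Step-to-step displacements: [+2, -4, -5], [+0, +2, +3], [+0, -1, +1], [+2, -4, -5], [+0, +2, +3], [+0, -1, +1], [+2, -4, -5] — a repeating cycle of length 3.
step 8: apply [+0, +2, +3] → [17, -5, 0]
step 9: apply [+0, -1, +1] → [17, -6, 1]
step 10: apply [+2, -4, -5] → [19, -10, -4]

[19, -10, -4]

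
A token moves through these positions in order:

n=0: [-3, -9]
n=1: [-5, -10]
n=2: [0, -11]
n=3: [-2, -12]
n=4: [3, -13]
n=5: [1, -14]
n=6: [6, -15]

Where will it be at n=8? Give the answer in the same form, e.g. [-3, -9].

The moves between consecutive positions are [-2, -1], [+5, -1], [-2, -1], [+5, -1], [-2, -1], [+5, -1]; they repeat the 2-cycle [[-2, -1], [+5, -1]].
step 7: apply [-2, -1] → [4, -16]
step 8: apply [+5, -1] → [9, -17]

[9, -17]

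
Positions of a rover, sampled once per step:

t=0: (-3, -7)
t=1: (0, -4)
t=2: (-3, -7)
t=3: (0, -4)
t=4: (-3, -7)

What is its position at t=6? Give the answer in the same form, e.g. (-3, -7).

The jumps are (+3, +3), (-3, -3), (+3, +3), (-3, -3) — a geometric progression with ratio -1.
step 5: (-3, -7) + (+3, +3) → (0, -4)
step 6: (0, -4) + (-3, -3) → (-3, -7)

(-3, -7)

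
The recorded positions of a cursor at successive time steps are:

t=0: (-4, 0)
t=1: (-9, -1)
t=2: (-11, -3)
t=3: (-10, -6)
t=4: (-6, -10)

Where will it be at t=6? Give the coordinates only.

(11, -21)

Taking differences between consecutive positions: (-5, -1), (-2, -2), (+1, -3), (+4, -4). These grow by (+3, -1) each step.
step 5: (-6, -10) + (+7, -5) → (1, -15)
step 6: (1, -15) + (+10, -6) → (11, -21)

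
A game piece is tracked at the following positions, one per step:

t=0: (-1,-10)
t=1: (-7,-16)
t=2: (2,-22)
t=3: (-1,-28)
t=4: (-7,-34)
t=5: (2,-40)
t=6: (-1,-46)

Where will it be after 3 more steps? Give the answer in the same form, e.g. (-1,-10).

First: cycles through -1, -7, 2 every 3 steps. Step 9 lands at position 0 of the cycle → -1.
Second: linear, -6 per step → -64 at step 9.

(-1,-64)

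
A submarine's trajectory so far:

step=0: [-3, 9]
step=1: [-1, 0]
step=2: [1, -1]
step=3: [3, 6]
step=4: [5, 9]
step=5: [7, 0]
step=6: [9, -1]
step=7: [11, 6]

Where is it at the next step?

[13, 9]

First: linear, +2 per step → 13 at step 8.
Second: cycles through 9, 0, -1, 6 every 4 steps. Step 8 lands at position 0 of the cycle → 9.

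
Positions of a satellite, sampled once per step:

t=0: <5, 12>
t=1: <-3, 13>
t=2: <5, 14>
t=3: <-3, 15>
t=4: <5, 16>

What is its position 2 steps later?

<5, 18>

The first coordinate repeats the cycle [5, -3] with period 2; step 6 mod 2 = 0, giving 5.
The second coordinate changes by +1 each step, so at step 6 it is 12 + 6·(1) = 18.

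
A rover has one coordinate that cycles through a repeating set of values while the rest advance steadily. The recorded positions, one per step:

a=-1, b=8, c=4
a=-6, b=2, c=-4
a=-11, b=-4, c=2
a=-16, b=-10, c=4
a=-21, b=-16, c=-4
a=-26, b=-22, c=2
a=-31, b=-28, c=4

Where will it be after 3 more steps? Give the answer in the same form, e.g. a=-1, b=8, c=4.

a=-46, b=-46, c=4

A: linear, -5 per step → -46 at step 9.
B: linear, -6 per step → -46 at step 9.
C: cycles through 4, -4, 2 every 3 steps. Step 9 lands at position 0 of the cycle → 4.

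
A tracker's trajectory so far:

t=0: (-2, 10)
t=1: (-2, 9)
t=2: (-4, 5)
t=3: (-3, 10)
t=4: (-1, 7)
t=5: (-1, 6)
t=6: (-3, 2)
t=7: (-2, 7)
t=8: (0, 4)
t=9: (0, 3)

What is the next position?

Differencing gives (+0, -1), (-2, -4), (+1, +5), (+2, -3), (+0, -1), (-2, -4), (+1, +5), (+2, -3), (+0, -1). This is the pattern (+0, -1), (-2, -4), (+1, +5), (+2, -3) repeated.
step 10: apply (-2, -4) → (-2, -1)

(-2, -1)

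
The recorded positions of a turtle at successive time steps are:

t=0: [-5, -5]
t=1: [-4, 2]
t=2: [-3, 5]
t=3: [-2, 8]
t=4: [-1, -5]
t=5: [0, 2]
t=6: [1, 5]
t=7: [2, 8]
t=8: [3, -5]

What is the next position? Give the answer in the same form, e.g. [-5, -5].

First: linear, +1 per step → 4 at step 9.
Second: cycles through -5, 2, 5, 8 every 4 steps. Step 9 lands at position 1 of the cycle → 2.

[4, 2]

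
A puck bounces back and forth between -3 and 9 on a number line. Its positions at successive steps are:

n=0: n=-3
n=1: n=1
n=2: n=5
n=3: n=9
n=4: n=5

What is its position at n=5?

n=1

The value travels 4 per step and bounces off the walls at -3 and 9.
  step 5: 5 → 1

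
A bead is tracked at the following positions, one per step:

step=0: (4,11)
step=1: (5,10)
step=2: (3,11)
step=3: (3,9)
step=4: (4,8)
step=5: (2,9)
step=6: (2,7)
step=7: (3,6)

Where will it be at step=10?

(2,4)

Step-to-step displacements: (+1,-1), (-2,+1), (+0,-2), (+1,-1), (-2,+1), (+0,-2), (+1,-1) — a repeating cycle of length 3.
step 8: apply (-2,+1) → (1,7)
step 9: apply (+0,-2) → (1,5)
step 10: apply (+1,-1) → (2,4)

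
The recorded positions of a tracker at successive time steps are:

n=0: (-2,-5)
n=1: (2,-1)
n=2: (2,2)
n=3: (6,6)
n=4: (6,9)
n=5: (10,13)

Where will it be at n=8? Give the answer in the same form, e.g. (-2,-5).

(14,23)

Differencing gives (+4,+4), (+0,+3), (+4,+4), (+0,+3), (+4,+4). This is the pattern (+4,+4), (+0,+3) repeated.
step 6: apply (+0,+3) → (10,16)
step 7: apply (+4,+4) → (14,20)
step 8: apply (+0,+3) → (14,23)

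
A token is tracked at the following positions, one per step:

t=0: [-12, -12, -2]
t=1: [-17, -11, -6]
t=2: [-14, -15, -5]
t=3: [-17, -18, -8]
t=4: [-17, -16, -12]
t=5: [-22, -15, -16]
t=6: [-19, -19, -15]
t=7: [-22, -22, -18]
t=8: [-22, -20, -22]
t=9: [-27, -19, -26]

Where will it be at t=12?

[-27, -24, -32]

The moves between consecutive positions are [-5, +1, -4], [+3, -4, +1], [-3, -3, -3], [+0, +2, -4], [-5, +1, -4], [+3, -4, +1], [-3, -3, -3], [+0, +2, -4], [-5, +1, -4]; they repeat the 4-cycle [[-5, +1, -4], [+3, -4, +1], [-3, -3, -3], [+0, +2, -4]].
step 10: apply [+3, -4, +1] → [-24, -23, -25]
step 11: apply [-3, -3, -3] → [-27, -26, -28]
step 12: apply [+0, +2, -4] → [-27, -24, -32]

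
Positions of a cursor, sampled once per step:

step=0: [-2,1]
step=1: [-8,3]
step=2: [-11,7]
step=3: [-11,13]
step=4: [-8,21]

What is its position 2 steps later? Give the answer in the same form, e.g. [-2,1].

First differences are [-6,+2], [-3,+4], [+0,+6], [+3,+8]; their common second difference is [+3,+2] (constant acceleration).
step 5: [-8,21] + [+6,+10] → [-2,31]
step 6: [-2,31] + [+9,+12] → [7,43]

[7,43]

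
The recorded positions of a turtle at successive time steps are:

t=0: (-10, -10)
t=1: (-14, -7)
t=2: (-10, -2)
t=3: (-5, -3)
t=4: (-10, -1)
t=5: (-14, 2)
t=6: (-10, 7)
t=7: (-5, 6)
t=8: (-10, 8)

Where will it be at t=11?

The moves between consecutive positions are (-4, +3), (+4, +5), (+5, -1), (-5, +2), (-4, +3), (+4, +5), (+5, -1), (-5, +2); they repeat the 4-cycle [(-4, +3), (+4, +5), (+5, -1), (-5, +2)].
step 9: apply (-4, +3) → (-14, 11)
step 10: apply (+4, +5) → (-10, 16)
step 11: apply (+5, -1) → (-5, 15)

(-5, 15)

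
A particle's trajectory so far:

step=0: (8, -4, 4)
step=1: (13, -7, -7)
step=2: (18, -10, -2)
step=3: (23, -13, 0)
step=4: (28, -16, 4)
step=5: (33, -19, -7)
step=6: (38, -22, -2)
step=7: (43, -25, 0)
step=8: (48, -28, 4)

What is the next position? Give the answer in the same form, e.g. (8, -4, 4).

The first coordinate changes by +5 each step, so at step 9 it is 8 + 9·(5) = 53.
The second coordinate changes by -3 each step, so at step 9 it is -4 + 9·(-3) = -31.
The third coordinate repeats the cycle [4, -7, -2, 0] with period 4; step 9 mod 4 = 1, giving -7.

(53, -31, -7)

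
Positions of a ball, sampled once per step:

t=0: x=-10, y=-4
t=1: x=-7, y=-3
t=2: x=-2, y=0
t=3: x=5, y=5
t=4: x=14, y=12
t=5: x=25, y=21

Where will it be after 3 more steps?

x=70, y=60

First differences are (+3,+1), (+5,+3), (+7,+5), (+9,+7), (+11,+9); their common second difference is (+2,+2) (constant acceleration).
step 6: x=25, y=21 + (+13,+11) → x=38, y=32
step 7: x=38, y=32 + (+15,+13) → x=53, y=45
step 8: x=53, y=45 + (+17,+15) → x=70, y=60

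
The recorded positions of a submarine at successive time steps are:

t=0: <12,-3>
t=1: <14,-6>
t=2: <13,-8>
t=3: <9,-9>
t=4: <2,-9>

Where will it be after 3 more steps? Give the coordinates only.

<-37,-3>

Taking differences between consecutive positions: <+2,-3>, <-1,-2>, <-4,-1>, <-7,+0>. These grow by <-3,+1> each step.
step 5: <2,-9> + <-10,+1> → <-8,-8>
step 6: <-8,-8> + <-13,+2> → <-21,-6>
step 7: <-21,-6> + <-16,+3> → <-37,-3>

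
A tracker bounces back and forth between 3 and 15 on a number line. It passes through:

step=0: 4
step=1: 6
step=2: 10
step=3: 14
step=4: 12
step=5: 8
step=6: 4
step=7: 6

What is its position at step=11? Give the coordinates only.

The value travels 4 per step and bounces off the walls at 3 and 15.
  step 8: 6 → 10
  step 9: 10 → 14
  step 10: 14 → 12
  step 11: 12 → 8

8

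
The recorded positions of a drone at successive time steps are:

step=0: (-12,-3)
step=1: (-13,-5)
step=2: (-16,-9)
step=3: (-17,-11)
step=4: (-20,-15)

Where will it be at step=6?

Step-to-step displacements: (-1,-2), (-3,-4), (-1,-2), (-3,-4) — a repeating cycle of length 2.
step 5: apply (-1,-2) → (-21,-17)
step 6: apply (-3,-4) → (-24,-21)

(-24,-21)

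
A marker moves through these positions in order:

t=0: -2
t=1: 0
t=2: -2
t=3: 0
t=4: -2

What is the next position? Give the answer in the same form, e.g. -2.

The jumps are +2, -2, +2, -2 — a geometric progression with ratio -1.
step 5: -2 + 2 → 0

0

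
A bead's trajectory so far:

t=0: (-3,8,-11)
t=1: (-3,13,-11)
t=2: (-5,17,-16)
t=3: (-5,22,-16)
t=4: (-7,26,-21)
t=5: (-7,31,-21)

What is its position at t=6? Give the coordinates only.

The moves between consecutive positions are (+0,+5,+0), (-2,+4,-5), (+0,+5,+0), (-2,+4,-5), (+0,+5,+0); they repeat the 2-cycle [(+0,+5,+0), (-2,+4,-5)].
step 6: apply (-2,+4,-5) → (-9,35,-26)

(-9,35,-26)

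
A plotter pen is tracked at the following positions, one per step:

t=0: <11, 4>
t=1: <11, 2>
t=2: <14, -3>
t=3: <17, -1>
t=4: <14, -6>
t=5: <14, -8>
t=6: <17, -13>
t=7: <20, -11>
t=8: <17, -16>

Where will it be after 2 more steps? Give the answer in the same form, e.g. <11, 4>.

Step-to-step displacements: <+0, -2>, <+3, -5>, <+3, +2>, <-3, -5>, <+0, -2>, <+3, -5>, <+3, +2>, <-3, -5> — a repeating cycle of length 4.
step 9: apply <+0, -2> → <17, -18>
step 10: apply <+3, -5> → <20, -23>

<20, -23>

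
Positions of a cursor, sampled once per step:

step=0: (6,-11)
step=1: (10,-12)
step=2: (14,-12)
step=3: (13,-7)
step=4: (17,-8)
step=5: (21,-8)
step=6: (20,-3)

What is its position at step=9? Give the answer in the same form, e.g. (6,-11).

Differencing gives (+4,-1), (+4,+0), (-1,+5), (+4,-1), (+4,+0), (-1,+5). This is the pattern (+4,-1), (+4,+0), (-1,+5) repeated.
step 7: apply (+4,-1) → (24,-4)
step 8: apply (+4,+0) → (28,-4)
step 9: apply (-1,+5) → (27,1)

(27,1)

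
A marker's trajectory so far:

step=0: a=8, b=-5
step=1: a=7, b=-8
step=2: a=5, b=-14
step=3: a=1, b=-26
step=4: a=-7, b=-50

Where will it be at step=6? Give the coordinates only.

The jumps are (-1, -3), (-2, -6), (-4, -12), (-8, -24) — a geometric progression with ratio 2.
step 5: a=-7, b=-50 + (-16, -48) → a=-23, b=-98
step 6: a=-23, b=-98 + (-32, -96) → a=-55, b=-194

a=-55, b=-194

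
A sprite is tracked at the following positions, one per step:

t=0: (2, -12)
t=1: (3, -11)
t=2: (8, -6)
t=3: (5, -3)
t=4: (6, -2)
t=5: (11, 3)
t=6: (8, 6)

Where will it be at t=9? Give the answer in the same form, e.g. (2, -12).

(11, 15)

Differencing gives (+1, +1), (+5, +5), (-3, +3), (+1, +1), (+5, +5), (-3, +3). This is the pattern (+1, +1), (+5, +5), (-3, +3) repeated.
step 7: apply (+1, +1) → (9, 7)
step 8: apply (+5, +5) → (14, 12)
step 9: apply (-3, +3) → (11, 15)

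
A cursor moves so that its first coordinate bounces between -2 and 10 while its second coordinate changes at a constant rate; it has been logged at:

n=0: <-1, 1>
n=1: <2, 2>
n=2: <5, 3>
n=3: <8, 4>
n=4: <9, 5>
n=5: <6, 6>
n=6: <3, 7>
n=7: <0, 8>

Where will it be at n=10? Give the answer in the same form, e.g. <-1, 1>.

The first coordinate travels 3 per step and bounces off the walls at -2 and 10.
  step 8: 0 → -1
  step 9: -1 → 2
  step 10: 2 → 5
The second coordinate changes by +1 each step: at step 10 it is 11.

<5, 11>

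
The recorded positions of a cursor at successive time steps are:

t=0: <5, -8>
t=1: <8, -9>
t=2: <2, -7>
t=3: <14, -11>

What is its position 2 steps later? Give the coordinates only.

<38, -19>

The jumps are <+3, -1>, <-6, +2>, <+12, -4> — a geometric progression with ratio -2.
step 4: <14, -11> + <-24, +8> → <-10, -3>
step 5: <-10, -3> + <+48, -16> → <38, -19>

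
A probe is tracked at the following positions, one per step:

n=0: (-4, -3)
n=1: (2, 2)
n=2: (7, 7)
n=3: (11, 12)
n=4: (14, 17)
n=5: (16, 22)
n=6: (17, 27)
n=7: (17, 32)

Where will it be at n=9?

First differences are (+6, +5), (+5, +5), (+4, +5), (+3, +5), (+2, +5), (+1, +5), (+0, +5); their common second difference is (-1, +0) (constant acceleration).
step 8: (17, 32) + (-1, +5) → (16, 37)
step 9: (16, 37) + (-2, +5) → (14, 42)

(14, 42)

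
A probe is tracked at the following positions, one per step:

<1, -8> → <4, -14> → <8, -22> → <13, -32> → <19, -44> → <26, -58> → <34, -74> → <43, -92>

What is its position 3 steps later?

<76, -158>

First differences are <+3, -6>, <+4, -8>, <+5, -10>, <+6, -12>, <+7, -14>, <+8, -16>, <+9, -18>; their common second difference is <+1, -2> (constant acceleration).
step 8: <43, -92> + <+10, -20> → <53, -112>
step 9: <53, -112> + <+11, -22> → <64, -134>
step 10: <64, -134> + <+12, -24> → <76, -158>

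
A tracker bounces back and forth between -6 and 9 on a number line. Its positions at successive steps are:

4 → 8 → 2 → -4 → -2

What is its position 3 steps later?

2

The value travels 6 per step and bounces off the walls at -6 and 9.
  step 5: -2 → 4
  step 6: 4 → 8
  step 7: 8 → 2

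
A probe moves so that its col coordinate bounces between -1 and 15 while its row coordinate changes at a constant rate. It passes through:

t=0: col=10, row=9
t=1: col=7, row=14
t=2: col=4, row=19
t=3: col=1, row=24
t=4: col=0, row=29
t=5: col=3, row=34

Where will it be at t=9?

The col coordinate travels 3 per step and bounces off the walls at -1 and 15.
  step 6: 3 → 6
  step 7: 6 → 9
  step 8: 9 → 12
  step 9: 12 → 15
The row coordinate changes by +5 each step: at step 9 it is 54.

col=15, row=54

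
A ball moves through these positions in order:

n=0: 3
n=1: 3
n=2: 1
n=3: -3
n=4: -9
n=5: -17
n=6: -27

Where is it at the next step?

First differences are +0, -2, -4, -6, -8, -10; their common second difference is -2 (constant acceleration).
step 7: -27 − 12 → -39

-39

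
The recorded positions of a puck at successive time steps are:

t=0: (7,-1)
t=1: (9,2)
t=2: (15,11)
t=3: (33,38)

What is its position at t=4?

(87,119)

Consecutive displacements (+2,+3), (+6,+9), (+18,+27) scale by a factor of 3 each step.
step 4: (33,38) + (+54,+81) → (87,119)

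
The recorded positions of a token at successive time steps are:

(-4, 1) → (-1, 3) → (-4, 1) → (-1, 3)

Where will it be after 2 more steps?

(-1, 3)

Step-to-step displacements: (+3, +2), (-3, -2), (+3, +2); each is -1× the previous.
step 4: (-1, 3) + (-3, -2) → (-4, 1)
step 5: (-4, 1) + (+3, +2) → (-1, 3)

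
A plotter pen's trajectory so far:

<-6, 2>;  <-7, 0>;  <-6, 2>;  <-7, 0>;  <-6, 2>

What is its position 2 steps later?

<-6, 2>

The jumps are <-1, -2>, <+1, +2>, <-1, -2>, <+1, +2> — a geometric progression with ratio -1.
step 5: <-6, 2> + <-1, -2> → <-7, 0>
step 6: <-7, 0> + <+1, +2> → <-6, 2>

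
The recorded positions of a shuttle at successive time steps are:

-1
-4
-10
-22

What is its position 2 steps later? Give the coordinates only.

-94

Consecutive displacements -3, -6, -12 scale by a factor of 2 each step.
step 4: -22 − 24 → -46
step 5: -46 − 48 → -94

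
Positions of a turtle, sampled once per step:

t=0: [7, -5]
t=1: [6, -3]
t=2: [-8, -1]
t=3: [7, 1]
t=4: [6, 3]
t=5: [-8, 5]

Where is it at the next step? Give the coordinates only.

The first coordinate repeats the cycle [7, 6, -8] with period 3; step 6 mod 3 = 0, giving 7.
The second coordinate changes by +2 each step, so at step 6 it is -5 + 6·(2) = 7.

[7, 7]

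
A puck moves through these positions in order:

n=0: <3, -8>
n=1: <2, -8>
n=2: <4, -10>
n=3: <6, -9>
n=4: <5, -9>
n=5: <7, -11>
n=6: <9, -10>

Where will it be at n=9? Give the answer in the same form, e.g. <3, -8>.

<12, -11>

Differencing gives <-1, +0>, <+2, -2>, <+2, +1>, <-1, +0>, <+2, -2>, <+2, +1>. This is the pattern <-1, +0>, <+2, -2>, <+2, +1> repeated.
step 7: apply <-1, +0> → <8, -10>
step 8: apply <+2, -2> → <10, -12>
step 9: apply <+2, +1> → <12, -11>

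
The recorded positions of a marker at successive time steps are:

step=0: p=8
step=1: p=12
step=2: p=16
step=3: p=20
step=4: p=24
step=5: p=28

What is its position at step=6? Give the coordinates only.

Each step adds +4 to the position.
step 6: 28 + 4 → p=32

p=32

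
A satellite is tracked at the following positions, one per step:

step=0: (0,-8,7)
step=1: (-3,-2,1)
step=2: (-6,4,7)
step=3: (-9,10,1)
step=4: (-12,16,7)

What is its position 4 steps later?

The first coordinate changes by -3 each step, so at step 8 it is 0 + 8·(-3) = -24.
The second coordinate changes by +6 each step, so at step 8 it is -8 + 8·(6) = 40.
The third coordinate repeats the cycle [7, 1] with period 2; step 8 mod 2 = 0, giving 7.

(-24,40,7)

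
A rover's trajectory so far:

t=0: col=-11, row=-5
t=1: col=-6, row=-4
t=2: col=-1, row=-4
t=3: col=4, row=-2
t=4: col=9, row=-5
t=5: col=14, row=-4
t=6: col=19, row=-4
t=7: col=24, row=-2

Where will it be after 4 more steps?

The col coordinate changes by +5 each step, so at step 11 it is -11 + 11·(5) = 44.
The row coordinate repeats the cycle [-5, -4, -4, -2] with period 4; step 11 mod 4 = 3, giving -2.

col=44, row=-2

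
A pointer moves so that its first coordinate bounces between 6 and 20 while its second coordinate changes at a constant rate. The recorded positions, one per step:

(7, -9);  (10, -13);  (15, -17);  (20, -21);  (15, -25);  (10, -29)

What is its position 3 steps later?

The first coordinate travels 5 per step and bounces off the walls at 6 and 20.
  step 6: 10 → 7
  step 7: 7 → 12
  step 8: 12 → 17
The second coordinate changes by -4 each step: at step 8 it is -41.

(17, -41)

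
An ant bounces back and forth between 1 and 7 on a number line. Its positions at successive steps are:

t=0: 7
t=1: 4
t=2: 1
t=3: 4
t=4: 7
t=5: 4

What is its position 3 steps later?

7

The value reflects between 1 and 7, moving 3 per step.
  step 6: 4 → 1
  step 7: 1 → 4
  step 8: 4 → 7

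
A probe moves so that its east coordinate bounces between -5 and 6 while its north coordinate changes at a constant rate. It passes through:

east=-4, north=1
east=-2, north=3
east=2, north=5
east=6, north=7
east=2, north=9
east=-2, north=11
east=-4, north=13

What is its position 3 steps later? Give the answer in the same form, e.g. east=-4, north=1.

east=4, north=19

The east coordinate travels 4 per step and bounces off the walls at -5 and 6.
  step 7: -4 → 0
  step 8: 0 → 4
  step 9: 4 → 4
The north coordinate changes by +2 each step: at step 9 it is 19.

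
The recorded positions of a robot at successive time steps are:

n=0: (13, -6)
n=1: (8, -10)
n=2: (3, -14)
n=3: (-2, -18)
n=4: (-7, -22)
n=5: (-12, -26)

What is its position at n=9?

(-32, -42)

Each step adds (-5, -4) to the position.
step 6: (-12, -26) + (-5, -4) → (-17, -30)
step 7: (-17, -30) + (-5, -4) → (-22, -34)
step 8: (-22, -34) + (-5, -4) → (-27, -38)
step 9: (-27, -38) + (-5, -4) → (-32, -42)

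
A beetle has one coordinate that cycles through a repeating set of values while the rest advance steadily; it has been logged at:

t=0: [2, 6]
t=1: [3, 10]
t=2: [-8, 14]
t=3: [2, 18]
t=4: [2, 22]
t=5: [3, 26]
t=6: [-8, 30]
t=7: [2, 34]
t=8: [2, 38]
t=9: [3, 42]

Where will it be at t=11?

The first coordinate repeats the cycle [2, 3, -8, 2] with period 4; step 11 mod 4 = 3, giving 2.
The second coordinate changes by +4 each step, so at step 11 it is 6 + 11·(4) = 50.

[2, 50]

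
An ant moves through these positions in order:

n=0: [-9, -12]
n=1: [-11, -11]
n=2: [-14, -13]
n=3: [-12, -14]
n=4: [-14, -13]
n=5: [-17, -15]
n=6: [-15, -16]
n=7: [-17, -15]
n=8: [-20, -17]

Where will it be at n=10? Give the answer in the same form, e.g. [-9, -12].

[-20, -17]

Step-to-step displacements: [-2, +1], [-3, -2], [+2, -1], [-2, +1], [-3, -2], [+2, -1], [-2, +1], [-3, -2] — a repeating cycle of length 3.
step 9: apply [+2, -1] → [-18, -18]
step 10: apply [-2, +1] → [-20, -17]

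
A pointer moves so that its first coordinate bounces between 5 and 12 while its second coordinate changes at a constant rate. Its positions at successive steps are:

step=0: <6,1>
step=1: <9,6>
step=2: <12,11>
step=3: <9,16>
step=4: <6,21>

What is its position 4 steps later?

The first coordinate travels 3 per step and bounces off the walls at 5 and 12.
  step 5: 6 → 7
  step 6: 7 → 10
  step 7: 10 → 11
  step 8: 11 → 8
The second coordinate changes by +5 each step: at step 8 it is 41.

<8,41>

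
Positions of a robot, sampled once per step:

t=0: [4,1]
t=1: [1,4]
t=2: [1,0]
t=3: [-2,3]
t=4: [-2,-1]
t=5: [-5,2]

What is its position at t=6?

[-5,-2]

Step-to-step displacements: [-3,+3], [+0,-4], [-3,+3], [+0,-4], [-3,+3] — a repeating cycle of length 2.
step 6: apply [+0,-4] → [-5,-2]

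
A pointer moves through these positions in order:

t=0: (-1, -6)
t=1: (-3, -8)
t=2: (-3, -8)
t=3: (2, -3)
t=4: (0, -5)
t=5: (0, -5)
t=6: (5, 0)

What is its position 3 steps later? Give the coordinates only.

(8, 3)

The moves between consecutive positions are (-2, -2), (+0, +0), (+5, +5), (-2, -2), (+0, +0), (+5, +5); they repeat the 3-cycle [(-2, -2), (+0, +0), (+5, +5)].
step 7: apply (-2, -2) → (3, -2)
step 8: apply (+0, +0) → (3, -2)
step 9: apply (+5, +5) → (8, 3)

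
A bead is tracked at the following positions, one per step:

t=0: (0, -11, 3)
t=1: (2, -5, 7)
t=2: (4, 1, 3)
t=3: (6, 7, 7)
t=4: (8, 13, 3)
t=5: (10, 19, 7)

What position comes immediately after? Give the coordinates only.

The first coordinate changes by +2 each step, so at step 6 it is 0 + 6·(2) = 12.
The second coordinate changes by +6 each step, so at step 6 it is -11 + 6·(6) = 25.
The third coordinate repeats the cycle [3, 7] with period 2; step 6 mod 2 = 0, giving 3.

(12, 25, 3)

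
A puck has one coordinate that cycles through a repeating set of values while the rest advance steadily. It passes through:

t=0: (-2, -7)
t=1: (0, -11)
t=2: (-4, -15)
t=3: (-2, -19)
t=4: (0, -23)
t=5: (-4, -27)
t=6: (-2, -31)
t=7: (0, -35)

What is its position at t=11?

(-4, -51)

First: cycles through -2, 0, -4 every 3 steps. Step 11 lands at position 2 of the cycle → -4.
Second: linear, -4 per step → -51 at step 11.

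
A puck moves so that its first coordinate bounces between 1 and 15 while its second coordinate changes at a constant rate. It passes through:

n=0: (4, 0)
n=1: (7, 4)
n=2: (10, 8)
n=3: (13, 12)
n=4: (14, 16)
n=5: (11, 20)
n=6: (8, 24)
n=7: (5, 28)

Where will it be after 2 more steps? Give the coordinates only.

(3, 36)

The first coordinate travels 3 per step and bounces off the walls at 1 and 15.
  step 8: 5 → 2
  step 9: 2 → 3
The second coordinate changes by +4 each step: at step 9 it is 36.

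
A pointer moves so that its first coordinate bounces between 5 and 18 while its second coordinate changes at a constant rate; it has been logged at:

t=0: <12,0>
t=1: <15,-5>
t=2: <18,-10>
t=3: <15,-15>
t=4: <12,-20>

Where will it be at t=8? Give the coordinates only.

<10,-40>

The first coordinate travels 3 per step and bounces off the walls at 5 and 18.
  step 5: 12 → 9
  step 6: 9 → 6
  step 7: 6 → 7
  step 8: 7 → 10
The second coordinate changes by -5 each step: at step 8 it is -40.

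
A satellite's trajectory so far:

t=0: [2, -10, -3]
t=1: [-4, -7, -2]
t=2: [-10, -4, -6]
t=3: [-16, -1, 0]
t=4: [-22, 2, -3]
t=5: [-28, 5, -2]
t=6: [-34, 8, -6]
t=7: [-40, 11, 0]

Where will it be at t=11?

First: linear, -6 per step → -64 at step 11.
Second: linear, +3 per step → 23 at step 11.
Third: cycles through -3, -2, -6, 0 every 4 steps. Step 11 lands at position 3 of the cycle → 0.

[-64, 23, 0]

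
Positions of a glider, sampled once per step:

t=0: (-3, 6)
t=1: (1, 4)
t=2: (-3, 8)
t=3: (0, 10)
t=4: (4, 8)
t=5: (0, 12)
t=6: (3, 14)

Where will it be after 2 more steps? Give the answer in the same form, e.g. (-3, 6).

The moves between consecutive positions are (+4, -2), (-4, +4), (+3, +2), (+4, -2), (-4, +4), (+3, +2); they repeat the 3-cycle [(+4, -2), (-4, +4), (+3, +2)].
step 7: apply (+4, -2) → (7, 12)
step 8: apply (-4, +4) → (3, 16)

(3, 16)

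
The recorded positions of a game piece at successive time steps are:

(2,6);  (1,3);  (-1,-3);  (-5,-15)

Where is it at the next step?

Step-to-step displacements: (-1,-3), (-2,-6), (-4,-12); each is 2× the previous.
step 4: (-5,-15) + (-8,-24) → (-13,-39)

(-13,-39)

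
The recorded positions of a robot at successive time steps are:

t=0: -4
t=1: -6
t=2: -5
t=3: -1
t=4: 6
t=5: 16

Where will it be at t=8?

Successive displacements: -2, +1, +4, +7, +10 — each changes by +3.
step 6: 16 + 13 → 29
step 7: 29 + 16 → 45
step 8: 45 + 19 → 64

64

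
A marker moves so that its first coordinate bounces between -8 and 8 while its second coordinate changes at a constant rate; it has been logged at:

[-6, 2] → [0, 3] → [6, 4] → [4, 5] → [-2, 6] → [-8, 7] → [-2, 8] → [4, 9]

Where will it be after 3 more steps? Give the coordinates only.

[-6, 12]

The first coordinate reflects between -8 and 8, moving 6 per step.
  step 8: 4 → 6
  step 9: 6 → 0
  step 10: 0 → -6
The second coordinate changes by +1 each step: at step 10 it is 12.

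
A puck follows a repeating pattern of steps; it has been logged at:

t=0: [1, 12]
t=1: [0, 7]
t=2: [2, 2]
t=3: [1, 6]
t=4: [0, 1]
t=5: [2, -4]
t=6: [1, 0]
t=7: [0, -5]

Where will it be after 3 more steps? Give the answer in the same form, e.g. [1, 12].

[0, -11]

Differencing gives [-1, -5], [+2, -5], [-1, +4], [-1, -5], [+2, -5], [-1, +4], [-1, -5]. This is the pattern [-1, -5], [+2, -5], [-1, +4] repeated.
step 8: apply [+2, -5] → [2, -10]
step 9: apply [-1, +4] → [1, -6]
step 10: apply [-1, -5] → [0, -11]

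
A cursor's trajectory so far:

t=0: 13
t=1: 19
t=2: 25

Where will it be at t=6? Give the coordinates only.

Each step adds +6 to the position.
step 3: 25 + 6 → 31
step 4: 31 + 6 → 37
step 5: 37 + 6 → 43
step 6: 43 + 6 → 49

49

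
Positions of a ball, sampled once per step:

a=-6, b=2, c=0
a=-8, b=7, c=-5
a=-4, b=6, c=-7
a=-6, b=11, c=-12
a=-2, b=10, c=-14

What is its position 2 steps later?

The moves between consecutive positions are (-2,+5,-5), (+4,-1,-2), (-2,+5,-5), (+4,-1,-2); they repeat the 2-cycle [(-2,+5,-5), (+4,-1,-2)].
step 5: apply (-2,+5,-5) → a=-4, b=15, c=-19
step 6: apply (+4,-1,-2) → a=0, b=14, c=-21

a=0, b=14, c=-21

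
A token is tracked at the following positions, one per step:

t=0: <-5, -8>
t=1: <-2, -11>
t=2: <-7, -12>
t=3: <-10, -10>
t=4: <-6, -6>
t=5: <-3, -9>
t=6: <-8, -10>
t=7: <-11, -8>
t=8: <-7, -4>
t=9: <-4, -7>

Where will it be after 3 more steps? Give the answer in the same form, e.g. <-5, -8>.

<-8, -2>

The moves between consecutive positions are <+3, -3>, <-5, -1>, <-3, +2>, <+4, +4>, <+3, -3>, <-5, -1>, <-3, +2>, <+4, +4>, <+3, -3>; they repeat the 4-cycle [<+3, -3>, <-5, -1>, <-3, +2>, <+4, +4>].
step 10: apply <-5, -1> → <-9, -8>
step 11: apply <-3, +2> → <-12, -6>
step 12: apply <+4, +4> → <-8, -2>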